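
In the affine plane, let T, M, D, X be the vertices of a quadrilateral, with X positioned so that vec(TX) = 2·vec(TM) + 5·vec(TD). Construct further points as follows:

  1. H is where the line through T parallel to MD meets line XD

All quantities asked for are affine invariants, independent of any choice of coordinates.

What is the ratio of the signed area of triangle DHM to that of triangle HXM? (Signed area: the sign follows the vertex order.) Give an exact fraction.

Assign T = (0, 0), M = (1, 0), D = (0, 1), X = (2, 5) — the answer is frame-independent, so this choice is without loss of generality.
1. H is where the line through T parallel to MD meets line XD ⇒ H = (-1/3, 1/3)
2·[DHM] = 1, 2·[HXM] = -7
[DHM]:[HXM] = 1:-7 = -1/7

[DHM]:[HXM] = -1/7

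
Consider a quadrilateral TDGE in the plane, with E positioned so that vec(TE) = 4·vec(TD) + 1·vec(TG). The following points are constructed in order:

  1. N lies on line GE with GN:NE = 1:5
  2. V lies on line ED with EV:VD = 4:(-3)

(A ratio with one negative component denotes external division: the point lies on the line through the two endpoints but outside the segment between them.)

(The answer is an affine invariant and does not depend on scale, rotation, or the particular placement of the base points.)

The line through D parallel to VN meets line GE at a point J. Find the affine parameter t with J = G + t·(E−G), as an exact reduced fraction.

Assign T = (0, 0), D = (1, 0), G = (0, 1), E = (4, 1) — the answer is frame-independent, so this choice is without loss of generality.
1. N lies on line GE with GN:NE = 1:5 ⇒ N = (2/3, 1)
2. V lies on line ED with EV:VD = 4:(-3) ⇒ V = (-8, -3)
through D parallel to VN: direction (26/3, 4); meets GE at J = (19/6, 1)
J = G + t·(E−G) with t = 19/24

t = 19/24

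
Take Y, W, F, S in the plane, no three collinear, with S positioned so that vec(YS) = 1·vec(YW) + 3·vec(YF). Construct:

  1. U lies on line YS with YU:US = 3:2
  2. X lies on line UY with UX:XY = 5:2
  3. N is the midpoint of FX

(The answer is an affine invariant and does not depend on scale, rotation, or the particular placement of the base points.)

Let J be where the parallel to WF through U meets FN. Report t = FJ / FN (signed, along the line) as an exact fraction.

t = -98/11

Set Y = (0, 0), W = (1, 0), F = (0, 1), S = (1, 3); any affine frame gives the same invariant.
1. U lies on line YS with YU:US = 3:2 ⇒ U = (3/5, 9/5)
2. X lies on line UY with UX:XY = 5:2 ⇒ X = (6/35, 18/35)
3. N is the midpoint of FX ⇒ N = (3/35, 53/70)
through U parallel to WF: direction (-1, 1); meets FN at J = (-42/55, 174/55)
J = F + t·(N−F) with t = -98/11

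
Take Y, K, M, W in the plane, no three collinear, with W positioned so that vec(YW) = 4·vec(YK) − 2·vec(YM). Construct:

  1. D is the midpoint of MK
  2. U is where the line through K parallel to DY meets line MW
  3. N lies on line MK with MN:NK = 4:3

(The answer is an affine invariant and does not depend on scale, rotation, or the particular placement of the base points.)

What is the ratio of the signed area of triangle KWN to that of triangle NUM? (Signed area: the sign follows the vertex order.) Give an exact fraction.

Assign Y = (0, 0), K = (1, 0), M = (0, 1), W = (4, -2) — the answer is frame-independent, so this choice is without loss of generality.
1. D is the midpoint of MK ⇒ D = (1/2, 1/2)
2. U is where the line through K parallel to DY meets line MW ⇒ U = (8/7, 1/7)
3. N lies on line MK with MN:NK = 4:3 ⇒ N = (4/7, 3/7)
2·[KWN] = 3/7, 2·[NUM] = 8/49
[KWN]:[NUM] = 3/7:8/49 = 21/8

[KWN]:[NUM] = 21/8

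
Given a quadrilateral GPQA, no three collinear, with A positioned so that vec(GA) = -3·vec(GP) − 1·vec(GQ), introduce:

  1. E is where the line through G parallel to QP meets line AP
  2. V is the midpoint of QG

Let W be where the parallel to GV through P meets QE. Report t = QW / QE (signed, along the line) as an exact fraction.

Choose coordinates G = (0, 0), P = (1, 0), Q = (0, 1), A = (-3, -1).
1. E is where the line through G parallel to QP meets line AP ⇒ E = (1/5, -1/5)
2. V is the midpoint of QG ⇒ V = (0, 1/2)
through P parallel to GV: direction (0, 1/2); meets QE at W = (1, -5)
W = Q + t·(E−Q) with t = 5

t = 5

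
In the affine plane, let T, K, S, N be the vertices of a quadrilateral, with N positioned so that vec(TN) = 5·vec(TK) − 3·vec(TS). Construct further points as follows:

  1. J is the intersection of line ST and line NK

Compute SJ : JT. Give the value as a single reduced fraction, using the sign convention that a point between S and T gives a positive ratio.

Work in coordinates with T = (0, 0), K = (1, 0), S = (0, 1), N = (5, -3).
1. J is the intersection of line ST and line NK ⇒ J = (0, 3/4)
J = S + t·(T−S) with t = 1/4, so SJ:JT = t:(1−t) = 1/4:3/4

SJ:JT = 1/3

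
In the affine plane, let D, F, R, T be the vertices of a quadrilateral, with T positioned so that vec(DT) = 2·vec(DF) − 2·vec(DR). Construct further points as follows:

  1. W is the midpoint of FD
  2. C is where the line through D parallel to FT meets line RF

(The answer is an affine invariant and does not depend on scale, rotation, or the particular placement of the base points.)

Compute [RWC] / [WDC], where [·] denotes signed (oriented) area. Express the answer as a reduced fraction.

[RWC]:[WDC] = 1/2

Choose coordinates D = (0, 0), F = (1, 0), R = (0, 1), T = (2, -2).
1. W is the midpoint of FD ⇒ W = (1/2, 0)
2. C is where the line through D parallel to FT meets line RF ⇒ C = (-1, 2)
2·[RWC] = -1/2, 2·[WDC] = -1
[RWC]:[WDC] = -1/2:-1 = 1/2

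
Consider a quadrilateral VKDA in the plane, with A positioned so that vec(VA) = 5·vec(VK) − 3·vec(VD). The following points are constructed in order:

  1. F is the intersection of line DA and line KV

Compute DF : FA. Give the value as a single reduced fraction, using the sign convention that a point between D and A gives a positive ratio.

DF:FA = 1/3

Work in coordinates with V = (0, 0), K = (1, 0), D = (0, 1), A = (5, -3).
1. F is the intersection of line DA and line KV ⇒ F = (5/4, 0)
F = D + t·(A−D) with t = 1/4, so DF:FA = t:(1−t) = 1/4:3/4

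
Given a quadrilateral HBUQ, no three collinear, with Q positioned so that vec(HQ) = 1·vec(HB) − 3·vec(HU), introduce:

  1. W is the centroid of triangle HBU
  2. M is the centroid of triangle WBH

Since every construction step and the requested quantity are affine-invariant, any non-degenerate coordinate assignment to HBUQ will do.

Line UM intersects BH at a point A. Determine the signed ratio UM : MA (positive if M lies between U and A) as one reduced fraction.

Choose coordinates H = (0, 0), B = (1, 0), U = (0, 1), Q = (1, -3).
1. W is the centroid of triangle HBU ⇒ W = (1/3, 1/3)
2. M is the centroid of triangle WBH ⇒ M = (4/9, 1/9)
line UM meets BH at A = (1/2, 0)
M = U + t·(A−U) with t = 8/9, so UM:MA = 8/9:1/9

UM:MA = 8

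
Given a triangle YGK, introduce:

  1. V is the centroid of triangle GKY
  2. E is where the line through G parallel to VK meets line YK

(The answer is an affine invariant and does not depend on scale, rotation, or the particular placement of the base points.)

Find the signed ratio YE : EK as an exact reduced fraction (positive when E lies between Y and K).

YE:EK = -2

Assign Y = (0, 0), G = (1, 0), K = (0, 1) — the answer is frame-independent, so this choice is without loss of generality.
1. V is the centroid of triangle GKY ⇒ V = (1/3, 1/3)
2. E is where the line through G parallel to VK meets line YK ⇒ E = (0, 2)
E = Y + t·(K−Y) with t = 2, so YE:EK = t:(1−t) = 2:-1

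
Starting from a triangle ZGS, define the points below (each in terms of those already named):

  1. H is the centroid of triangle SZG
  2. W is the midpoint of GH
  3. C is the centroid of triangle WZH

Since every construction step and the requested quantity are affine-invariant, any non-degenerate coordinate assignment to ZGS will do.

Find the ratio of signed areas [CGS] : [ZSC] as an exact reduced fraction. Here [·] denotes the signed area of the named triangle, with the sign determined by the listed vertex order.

[CGS]:[ZSC] = -3/2

Work in coordinates with Z = (0, 0), G = (1, 0), S = (0, 1).
1. H is the centroid of triangle SZG ⇒ H = (1/3, 1/3)
2. W is the midpoint of GH ⇒ W = (2/3, 1/6)
3. C is the centroid of triangle WZH ⇒ C = (1/3, 1/6)
2·[CGS] = 1/2, 2·[ZSC] = -1/3
[CGS]:[ZSC] = 1/2:-1/3 = -3/2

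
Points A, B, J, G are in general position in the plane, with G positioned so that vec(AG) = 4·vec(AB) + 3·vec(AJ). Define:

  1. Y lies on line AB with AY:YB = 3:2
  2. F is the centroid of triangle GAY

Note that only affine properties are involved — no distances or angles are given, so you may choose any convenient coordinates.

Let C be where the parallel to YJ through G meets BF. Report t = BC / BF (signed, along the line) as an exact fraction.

t = 72/17

Choose coordinates A = (0, 0), B = (1, 0), J = (0, 1), G = (4, 3).
1. Y lies on line AB with AY:YB = 3:2 ⇒ Y = (3/5, 0)
2. F is the centroid of triangle GAY ⇒ F = (23/15, 1)
through G parallel to YJ: direction (-3/5, 1); meets BF at C = (277/85, 72/17)
C = B + t·(F−B) with t = 72/17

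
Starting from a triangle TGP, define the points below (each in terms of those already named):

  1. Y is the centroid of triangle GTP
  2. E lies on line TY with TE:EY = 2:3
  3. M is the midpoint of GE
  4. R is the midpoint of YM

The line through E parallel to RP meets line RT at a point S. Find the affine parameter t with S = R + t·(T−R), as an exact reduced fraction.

Work in coordinates with T = (0, 0), G = (1, 0), P = (0, 1).
1. Y is the centroid of triangle GTP ⇒ Y = (1/3, 1/3)
2. E lies on line TY with TE:EY = 2:3 ⇒ E = (2/15, 2/15)
3. M is the midpoint of GE ⇒ M = (17/30, 1/15)
4. R is the midpoint of YM ⇒ R = (9/20, 1/5)
through E parallel to RP: direction (-9/20, 4/5); meets RT at S = (1/6, 2/27)
S = R + t·(T−R) with t = 17/27

t = 17/27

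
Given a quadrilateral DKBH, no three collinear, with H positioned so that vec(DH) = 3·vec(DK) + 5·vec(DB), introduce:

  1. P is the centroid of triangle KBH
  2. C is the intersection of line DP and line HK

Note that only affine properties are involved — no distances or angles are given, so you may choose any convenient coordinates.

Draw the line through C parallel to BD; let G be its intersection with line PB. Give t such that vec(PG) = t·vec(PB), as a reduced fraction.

Set D = (0, 0), K = (1, 0), B = (0, 1), H = (3, 5); any affine frame gives the same invariant.
1. P is the centroid of triangle KBH ⇒ P = (4/3, 2)
2. C is the intersection of line DP and line HK ⇒ C = (5/2, 15/4)
through C parallel to BD: direction (0, -1); meets PB at G = (5/2, 23/8)
G = P + t·(B−P) with t = -7/8

t = -7/8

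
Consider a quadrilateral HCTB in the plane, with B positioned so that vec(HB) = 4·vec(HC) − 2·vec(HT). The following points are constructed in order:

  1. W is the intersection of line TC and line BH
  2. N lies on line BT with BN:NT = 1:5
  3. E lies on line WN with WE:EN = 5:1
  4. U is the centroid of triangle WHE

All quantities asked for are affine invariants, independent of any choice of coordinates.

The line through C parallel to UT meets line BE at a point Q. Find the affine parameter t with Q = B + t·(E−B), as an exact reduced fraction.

t = 217/66

Set H = (0, 0), C = (1, 0), T = (0, 1), B = (4, -2); any affine frame gives the same invariant.
1. W is the intersection of line TC and line BH ⇒ W = (2, -1)
2. N lies on line BT with BN:NT = 1:5 ⇒ N = (10/3, -3/2)
3. E lies on line WN with WE:EN = 5:1 ⇒ E = (28/9, -17/12)
4. U is the centroid of triangle WHE ⇒ U = (46/27, -29/36)
through C parallel to UT: direction (-46/27, 65/36); meets BE at Q = (320/297, -65/792)
Q = B + t·(E−B) with t = 217/66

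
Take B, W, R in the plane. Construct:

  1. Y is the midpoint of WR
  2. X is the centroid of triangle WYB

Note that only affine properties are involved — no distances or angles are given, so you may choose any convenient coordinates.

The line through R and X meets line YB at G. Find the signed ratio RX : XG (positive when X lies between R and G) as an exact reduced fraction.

RX:XG = -4

Set B = (0, 0), W = (1, 0), R = (0, 1); any affine frame gives the same invariant.
1. Y is the midpoint of WR ⇒ Y = (1/2, 1/2)
2. X is the centroid of triangle WYB ⇒ X = (1/2, 1/6)
line RX meets YB at G = (3/8, 3/8)
X = R + t·(G−R) with t = 4/3, so RX:XG = 4/3:-1/3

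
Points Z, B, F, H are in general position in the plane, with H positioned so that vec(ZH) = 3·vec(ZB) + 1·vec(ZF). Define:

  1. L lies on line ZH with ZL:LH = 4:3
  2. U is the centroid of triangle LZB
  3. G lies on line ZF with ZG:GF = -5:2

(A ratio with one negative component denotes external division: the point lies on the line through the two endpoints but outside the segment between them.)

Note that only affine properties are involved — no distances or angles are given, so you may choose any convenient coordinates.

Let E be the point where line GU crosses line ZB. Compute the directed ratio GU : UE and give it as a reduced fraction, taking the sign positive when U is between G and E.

GU:UE = 31/4

Choose coordinates Z = (0, 0), B = (1, 0), F = (0, 1), H = (3, 1).
1. L lies on line ZH with ZL:LH = 4:3 ⇒ L = (12/7, 4/7)
2. U is the centroid of triangle LZB ⇒ U = (19/21, 4/21)
3. G lies on line ZF with ZG:GF = -5:2 ⇒ G = (0, 5/3)
line GU meets ZB at E = (95/93, 0)
U = G + t·(E−G) with t = 31/35, so GU:UE = 31/35:4/35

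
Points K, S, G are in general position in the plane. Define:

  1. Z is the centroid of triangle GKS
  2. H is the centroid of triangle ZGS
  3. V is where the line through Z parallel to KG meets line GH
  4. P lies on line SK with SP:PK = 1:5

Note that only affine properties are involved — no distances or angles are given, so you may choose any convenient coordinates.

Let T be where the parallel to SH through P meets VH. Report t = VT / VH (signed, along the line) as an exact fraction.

t = 11/3

Assign K = (0, 0), S = (1, 0), G = (0, 1) — the answer is frame-independent, so this choice is without loss of generality.
1. Z is the centroid of triangle GKS ⇒ Z = (1/3, 1/3)
2. H is the centroid of triangle ZGS ⇒ H = (4/9, 4/9)
3. V is where the line through Z parallel to KG meets line GH ⇒ V = (1/3, 7/12)
4. P lies on line SK with SP:PK = 1:5 ⇒ P = (5/6, 0)
through P parallel to SH: direction (-5/9, 4/9); meets VH at T = (20/27, 2/27)
T = V + t·(H−V) with t = 11/3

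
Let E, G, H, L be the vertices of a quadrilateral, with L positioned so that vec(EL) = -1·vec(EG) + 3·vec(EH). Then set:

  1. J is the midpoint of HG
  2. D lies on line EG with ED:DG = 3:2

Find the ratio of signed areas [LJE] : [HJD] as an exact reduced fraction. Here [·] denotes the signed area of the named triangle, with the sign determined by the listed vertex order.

Set E = (0, 0), G = (1, 0), H = (0, 1), L = (-1, 3); any affine frame gives the same invariant.
1. J is the midpoint of HG ⇒ J = (1/2, 1/2)
2. D lies on line EG with ED:DG = 3:2 ⇒ D = (3/5, 0)
2·[LJE] = -2, 2·[HJD] = -1/5
[LJE]:[HJD] = -2:-1/5 = 10

[LJE]:[HJD] = 10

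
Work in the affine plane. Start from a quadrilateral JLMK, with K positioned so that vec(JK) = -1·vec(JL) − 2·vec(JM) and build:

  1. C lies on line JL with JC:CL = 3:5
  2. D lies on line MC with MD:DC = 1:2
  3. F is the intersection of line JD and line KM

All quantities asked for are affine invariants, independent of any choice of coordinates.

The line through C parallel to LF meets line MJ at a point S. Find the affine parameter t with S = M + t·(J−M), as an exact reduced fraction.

Assign J = (0, 0), L = (1, 0), M = (0, 1), K = (-1, -2) — the answer is frame-independent, so this choice is without loss of generality.
1. C lies on line JL with JC:CL = 3:5 ⇒ C = (3/8, 0)
2. D lies on line MC with MD:DC = 1:2 ⇒ D = (1/8, 2/3)
3. F is the intersection of line JD and line KM ⇒ F = (3/7, 16/7)
through C parallel to LF: direction (-4/7, 16/7); meets MJ at S = (0, 3/2)
S = M + t·(J−M) with t = -1/2

t = -1/2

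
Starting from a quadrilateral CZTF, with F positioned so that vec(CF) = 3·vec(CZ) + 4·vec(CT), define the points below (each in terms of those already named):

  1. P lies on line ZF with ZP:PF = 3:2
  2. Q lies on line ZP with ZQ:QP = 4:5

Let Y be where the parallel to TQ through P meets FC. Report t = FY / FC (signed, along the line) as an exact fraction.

Work in coordinates with C = (0, 0), Z = (1, 0), T = (0, 1), F = (3, 4).
1. P lies on line ZF with ZP:PF = 3:2 ⇒ P = (11/5, 12/5)
2. Q lies on line ZP with ZQ:QP = 4:5 ⇒ Q = (23/15, 16/15)
through P parallel to TQ: direction (23/15, 1/15); meets FC at Y = (159/89, 212/89)
Y = F + t·(C−F) with t = 36/89

t = 36/89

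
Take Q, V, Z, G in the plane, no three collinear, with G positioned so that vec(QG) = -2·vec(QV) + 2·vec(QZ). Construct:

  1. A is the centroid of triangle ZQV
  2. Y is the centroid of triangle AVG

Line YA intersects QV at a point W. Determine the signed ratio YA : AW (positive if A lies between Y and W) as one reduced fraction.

YA:AW = 4/3

Assign Q = (0, 0), V = (1, 0), Z = (0, 1), G = (-2, 2) — the answer is frame-independent, so this choice is without loss of generality.
1. A is the centroid of triangle ZQV ⇒ A = (1/3, 1/3)
2. Y is the centroid of triangle AVG ⇒ Y = (-2/9, 7/9)
line YA meets QV at W = (3/4, 0)
A = Y + t·(W−Y) with t = 4/7, so YA:AW = 4/7:3/7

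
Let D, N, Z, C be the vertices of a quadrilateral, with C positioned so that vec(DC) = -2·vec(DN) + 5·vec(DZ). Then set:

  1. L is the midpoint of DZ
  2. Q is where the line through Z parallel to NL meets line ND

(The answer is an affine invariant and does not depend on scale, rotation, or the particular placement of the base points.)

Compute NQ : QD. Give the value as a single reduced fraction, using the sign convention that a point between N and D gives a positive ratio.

NQ:QD = -1/2

Choose coordinates D = (0, 0), N = (1, 0), Z = (0, 1), C = (-2, 5).
1. L is the midpoint of DZ ⇒ L = (0, 1/2)
2. Q is where the line through Z parallel to NL meets line ND ⇒ Q = (2, 0)
Q = N + t·(D−N) with t = -1, so NQ:QD = t:(1−t) = -1:2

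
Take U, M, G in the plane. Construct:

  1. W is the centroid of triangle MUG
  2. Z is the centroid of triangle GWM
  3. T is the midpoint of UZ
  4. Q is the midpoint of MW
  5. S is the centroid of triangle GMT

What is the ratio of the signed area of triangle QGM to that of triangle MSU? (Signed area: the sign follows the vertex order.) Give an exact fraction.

Work in coordinates with U = (0, 0), M = (1, 0), G = (0, 1).
1. W is the centroid of triangle MUG ⇒ W = (1/3, 1/3)
2. Z is the centroid of triangle GWM ⇒ Z = (4/9, 4/9)
3. T is the midpoint of UZ ⇒ T = (2/9, 2/9)
4. Q is the midpoint of MW ⇒ Q = (2/3, 1/6)
5. S is the centroid of triangle GMT ⇒ S = (11/27, 11/27)
2·[QGM] = -1/6, 2·[MSU] = 11/27
[QGM]:[MSU] = -1/6:11/27 = -9/22

[QGM]:[MSU] = -9/22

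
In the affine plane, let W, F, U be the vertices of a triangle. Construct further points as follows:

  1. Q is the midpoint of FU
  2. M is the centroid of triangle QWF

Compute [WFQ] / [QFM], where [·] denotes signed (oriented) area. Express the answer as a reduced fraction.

Set W = (0, 0), F = (1, 0), U = (0, 1); any affine frame gives the same invariant.
1. Q is the midpoint of FU ⇒ Q = (1/2, 1/2)
2. M is the centroid of triangle QWF ⇒ M = (1/2, 1/6)
2·[WFQ] = 1/2, 2·[QFM] = -1/6
[WFQ]:[QFM] = 1/2:-1/6 = -3

[WFQ]:[QFM] = -3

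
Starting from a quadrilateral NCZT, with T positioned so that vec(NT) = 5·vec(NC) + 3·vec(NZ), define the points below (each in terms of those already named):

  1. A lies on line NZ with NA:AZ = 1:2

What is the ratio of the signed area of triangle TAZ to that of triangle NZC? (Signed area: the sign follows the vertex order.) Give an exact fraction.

[TAZ]:[NZC] = 10/3

Work in coordinates with N = (0, 0), C = (1, 0), Z = (0, 1), T = (5, 3).
1. A lies on line NZ with NA:AZ = 1:2 ⇒ A = (0, 1/3)
2·[TAZ] = -10/3, 2·[NZC] = -1
[TAZ]:[NZC] = -10/3:-1 = 10/3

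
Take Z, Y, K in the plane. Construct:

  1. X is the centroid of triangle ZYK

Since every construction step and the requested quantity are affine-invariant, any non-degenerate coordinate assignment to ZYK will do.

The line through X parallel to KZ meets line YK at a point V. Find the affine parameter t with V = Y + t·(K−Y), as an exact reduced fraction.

Choose coordinates Z = (0, 0), Y = (1, 0), K = (0, 1).
1. X is the centroid of triangle ZYK ⇒ X = (1/3, 1/3)
through X parallel to KZ: direction (0, -1); meets YK at V = (1/3, 2/3)
V = Y + t·(K−Y) with t = 2/3

t = 2/3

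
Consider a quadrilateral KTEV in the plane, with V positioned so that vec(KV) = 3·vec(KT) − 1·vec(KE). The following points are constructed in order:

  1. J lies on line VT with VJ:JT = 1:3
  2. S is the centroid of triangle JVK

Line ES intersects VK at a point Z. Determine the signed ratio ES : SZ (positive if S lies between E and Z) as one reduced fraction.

ES:SZ = 35

Choose coordinates K = (0, 0), T = (1, 0), E = (0, 1), V = (3, -1).
1. J lies on line VT with VJ:JT = 1:3 ⇒ J = (5/2, -3/4)
2. S is the centroid of triangle JVK ⇒ S = (11/6, -7/12)
line ES meets VK at Z = (66/35, -22/35)
S = E + t·(Z−E) with t = 35/36, so ES:SZ = 35/36:1/36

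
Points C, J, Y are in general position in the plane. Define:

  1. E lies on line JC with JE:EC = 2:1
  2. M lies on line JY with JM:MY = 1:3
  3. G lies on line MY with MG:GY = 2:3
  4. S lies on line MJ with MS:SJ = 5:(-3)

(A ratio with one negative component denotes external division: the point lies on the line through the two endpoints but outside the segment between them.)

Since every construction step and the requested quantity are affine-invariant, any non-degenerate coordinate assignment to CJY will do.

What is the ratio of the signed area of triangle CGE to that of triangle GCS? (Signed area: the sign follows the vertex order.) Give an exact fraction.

Work in coordinates with C = (0, 0), J = (1, 0), Y = (0, 1).
1. E lies on line JC with JE:EC = 2:1 ⇒ E = (1/3, 0)
2. M lies on line JY with JM:MY = 1:3 ⇒ M = (3/4, 1/4)
3. G lies on line MY with MG:GY = 2:3 ⇒ G = (9/20, 11/20)
4. S lies on line MJ with MS:SJ = 5:(-3) ⇒ S = (11/8, -3/8)
2·[CGE] = -11/60, 2·[GCS] = 37/40
[CGE]:[GCS] = -11/60:37/40 = -22/111

[CGE]:[GCS] = -22/111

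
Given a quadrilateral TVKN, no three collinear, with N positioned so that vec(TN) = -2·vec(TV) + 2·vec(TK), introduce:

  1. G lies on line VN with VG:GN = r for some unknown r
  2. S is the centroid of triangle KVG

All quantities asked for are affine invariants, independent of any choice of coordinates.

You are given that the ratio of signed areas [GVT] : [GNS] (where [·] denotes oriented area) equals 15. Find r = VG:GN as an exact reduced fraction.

Choose coordinates T = (0, 0), V = (1, 0), K = (0, 1), N = (-2, 2).
1. With VG:GN = r, write λ = r/(r+1) so G = V + λ·(N−V); G is affine-linear in λ
2. S is the centroid of triangle KVG ⇒ S is an affine combination of earlier points and hence also affine-linear in λ
Every point depending on G is an affine combination of G and λ-independent points, so each such coordinate is linear in λ; the λ² term in each signed area is a multiple of (N−V)×(N−V) = 0, so 2·[GVT] and 2·[GNS] are each linear in λ. Evaluating at λ=0 and λ=1:
  2·[GVT] = -2·λ,   2·[GNS] = 1/3·λ − 1/3
So [GVT]:[GNS] = (-2·λ) / (1/3·λ − 1/3). Setting this equal to 15:
  -2·λ = 15·(1/3·λ − 1/3)  ⇒  λ = 5/7
Then r = λ/(1−λ) = (5/7)/(2/7) = 5/2. Check: with r = 5/2, G = (-8/7, 10/7) and [GVT]:[GNS] = 15 as required.

r = 5/2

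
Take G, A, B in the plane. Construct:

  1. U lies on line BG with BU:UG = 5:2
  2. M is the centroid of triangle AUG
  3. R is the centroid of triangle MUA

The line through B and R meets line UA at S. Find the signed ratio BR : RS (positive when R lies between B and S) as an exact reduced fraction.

BR:RS = -47/2

Set G = (0, 0), A = (1, 0), B = (0, 1); any affine frame gives the same invariant.
1. U lies on line BG with BU:UG = 5:2 ⇒ U = (0, 2/7)
2. M is the centroid of triangle AUG ⇒ M = (1/3, 2/21)
3. R is the centroid of triangle MUA ⇒ R = (4/9, 8/63)
line BR meets UA at S = (20/47, 54/329)
R = B + t·(S−B) with t = 47/45, so BR:RS = 47/45:-2/45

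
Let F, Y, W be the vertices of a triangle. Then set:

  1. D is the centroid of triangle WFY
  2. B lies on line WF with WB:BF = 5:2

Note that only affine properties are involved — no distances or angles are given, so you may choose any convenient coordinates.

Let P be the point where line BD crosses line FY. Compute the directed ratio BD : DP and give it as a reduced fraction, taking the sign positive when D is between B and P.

Choose coordinates F = (0, 0), Y = (1, 0), W = (0, 1).
1. D is the centroid of triangle WFY ⇒ D = (1/3, 1/3)
2. B lies on line WF with WB:BF = 5:2 ⇒ B = (0, 2/7)
line BD meets FY at P = (-2, 0)
D = B + t·(P−B) with t = -1/6, so BD:DP = -1/6:7/6

BD:DP = -1/7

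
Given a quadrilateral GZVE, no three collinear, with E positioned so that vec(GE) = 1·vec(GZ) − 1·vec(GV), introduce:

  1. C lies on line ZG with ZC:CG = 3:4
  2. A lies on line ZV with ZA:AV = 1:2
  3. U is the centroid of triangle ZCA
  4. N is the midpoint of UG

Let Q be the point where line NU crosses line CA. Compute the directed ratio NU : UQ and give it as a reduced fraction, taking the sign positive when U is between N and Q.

Work in coordinates with G = (0, 0), Z = (1, 0), V = (0, 1), E = (1, -1).
1. C lies on line ZG with ZC:CG = 3:4 ⇒ C = (4/7, 0)
2. A lies on line ZV with ZA:AV = 1:2 ⇒ A = (2/3, 1/3)
3. U is the centroid of triangle ZCA ⇒ U = (47/63, 1/9)
4. N is the midpoint of UG ⇒ N = (47/126, 1/18)
line NU meets CA at Q = (188/315, 4/45)
U = N + t·(Q−N) with t = 5/3, so NU:UQ = 5/3:-2/3

NU:UQ = -5/2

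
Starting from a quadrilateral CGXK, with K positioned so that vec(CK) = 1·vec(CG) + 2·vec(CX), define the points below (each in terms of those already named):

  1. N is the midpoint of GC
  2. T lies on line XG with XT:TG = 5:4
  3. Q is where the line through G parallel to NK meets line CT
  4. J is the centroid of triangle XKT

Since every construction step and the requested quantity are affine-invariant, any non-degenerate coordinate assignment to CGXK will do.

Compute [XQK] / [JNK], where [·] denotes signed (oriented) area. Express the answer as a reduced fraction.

Set C = (0, 0), G = (1, 0), X = (0, 1), K = (1, 2); any affine frame gives the same invariant.
1. N is the midpoint of GC ⇒ N = (1/2, 0)
2. T lies on line XG with XT:TG = 5:4 ⇒ T = (5/9, 4/9)
3. Q is where the line through G parallel to NK meets line CT ⇒ Q = (5/4, 1)
4. J is the centroid of triangle XKT ⇒ J = (14/27, 31/27)
2·[XQK] = 5/4, 2·[JNK] = 29/54
[XQK]:[JNK] = 5/4:29/54 = 135/58

[XQK]:[JNK] = 135/58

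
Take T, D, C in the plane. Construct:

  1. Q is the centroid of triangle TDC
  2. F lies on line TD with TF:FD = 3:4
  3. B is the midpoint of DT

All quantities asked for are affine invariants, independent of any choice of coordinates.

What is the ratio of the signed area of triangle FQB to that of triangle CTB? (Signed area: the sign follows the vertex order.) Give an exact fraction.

Work in coordinates with T = (0, 0), D = (1, 0), C = (0, 1).
1. Q is the centroid of triangle TDC ⇒ Q = (1/3, 1/3)
2. F lies on line TD with TF:FD = 3:4 ⇒ F = (3/7, 0)
3. B is the midpoint of DT ⇒ B = (1/2, 0)
2·[FQB] = -1/42, 2·[CTB] = 1/2
[FQB]:[CTB] = -1/42:1/2 = -1/21

[FQB]:[CTB] = -1/21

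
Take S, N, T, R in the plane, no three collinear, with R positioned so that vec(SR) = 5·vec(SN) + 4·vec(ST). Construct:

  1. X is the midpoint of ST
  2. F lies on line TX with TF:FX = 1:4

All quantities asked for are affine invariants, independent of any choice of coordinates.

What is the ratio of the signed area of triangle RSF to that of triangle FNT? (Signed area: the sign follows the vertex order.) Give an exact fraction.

[RSF]:[FNT] = -45

Assign S = (0, 0), N = (1, 0), T = (0, 1), R = (5, 4) — the answer is frame-independent, so this choice is without loss of generality.
1. X is the midpoint of ST ⇒ X = (0, 1/2)
2. F lies on line TX with TF:FX = 1:4 ⇒ F = (0, 9/10)
2·[RSF] = -9/2, 2·[FNT] = 1/10
[RSF]:[FNT] = -9/2:1/10 = -45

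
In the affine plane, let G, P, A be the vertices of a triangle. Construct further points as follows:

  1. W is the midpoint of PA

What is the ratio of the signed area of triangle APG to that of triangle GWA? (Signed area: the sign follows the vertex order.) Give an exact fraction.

Set G = (0, 0), P = (1, 0), A = (0, 1); any affine frame gives the same invariant.
1. W is the midpoint of PA ⇒ W = (1/2, 1/2)
2·[APG] = -1, 2·[GWA] = 1/2
[APG]:[GWA] = -1:1/2 = -2

[APG]:[GWA] = -2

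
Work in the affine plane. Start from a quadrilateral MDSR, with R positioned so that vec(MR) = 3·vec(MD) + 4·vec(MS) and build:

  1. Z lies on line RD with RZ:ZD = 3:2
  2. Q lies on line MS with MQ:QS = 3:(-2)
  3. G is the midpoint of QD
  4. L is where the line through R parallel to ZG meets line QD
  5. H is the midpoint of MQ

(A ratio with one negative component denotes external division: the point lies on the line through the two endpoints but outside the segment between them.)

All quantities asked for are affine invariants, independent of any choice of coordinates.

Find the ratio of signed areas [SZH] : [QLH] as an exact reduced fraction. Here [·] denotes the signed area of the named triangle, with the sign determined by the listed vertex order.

[SZH]:[QLH] = 12/5

Set M = (0, 0), D = (1, 0), S = (0, 1), R = (3, 4); any affine frame gives the same invariant.
1. Z lies on line RD with RZ:ZD = 3:2 ⇒ Z = (9/5, 8/5)
2. Q lies on line MS with MQ:QS = 3:(-2) ⇒ Q = (0, 3)
3. G is the midpoint of QD ⇒ G = (1/2, 3/2)
4. L is where the line through R parallel to ZG meets line QD ⇒ L = (-1/4, 15/4)
5. H is the midpoint of MQ ⇒ H = (0, 3/2)
2·[SZH] = 9/10, 2·[QLH] = 3/8
[SZH]:[QLH] = 9/10:3/8 = 12/5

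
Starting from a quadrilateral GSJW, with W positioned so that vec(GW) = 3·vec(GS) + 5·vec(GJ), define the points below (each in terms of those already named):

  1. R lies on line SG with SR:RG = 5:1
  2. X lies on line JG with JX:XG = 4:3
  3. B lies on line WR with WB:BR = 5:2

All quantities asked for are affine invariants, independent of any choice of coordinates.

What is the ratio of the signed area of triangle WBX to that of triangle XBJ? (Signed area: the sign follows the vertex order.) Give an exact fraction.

Work in coordinates with G = (0, 0), S = (1, 0), J = (0, 1), W = (3, 5).
1. R lies on line SG with SR:RG = 5:1 ⇒ R = (1/6, 0)
2. X lies on line JG with JX:XG = 4:3 ⇒ X = (0, 3/7)
3. B lies on line WR with WB:BR = 5:2 ⇒ B = (41/42, 10/7)
2·[WBX] = -215/147, 2·[XBJ] = 82/147
[WBX]:[XBJ] = -215/147:82/147 = -215/82

[WBX]:[XBJ] = -215/82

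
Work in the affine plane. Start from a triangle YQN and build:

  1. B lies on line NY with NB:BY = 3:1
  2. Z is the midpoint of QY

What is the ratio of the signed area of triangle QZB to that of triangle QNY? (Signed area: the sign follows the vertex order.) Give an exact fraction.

Assign Y = (0, 0), Q = (1, 0), N = (0, 1) — the answer is frame-independent, so this choice is without loss of generality.
1. B lies on line NY with NB:BY = 3:1 ⇒ B = (0, 1/4)
2. Z is the midpoint of QY ⇒ Z = (1/2, 0)
2·[QZB] = -1/8, 2·[QNY] = 1
[QZB]:[QNY] = -1/8:1 = -1/8

[QZB]:[QNY] = -1/8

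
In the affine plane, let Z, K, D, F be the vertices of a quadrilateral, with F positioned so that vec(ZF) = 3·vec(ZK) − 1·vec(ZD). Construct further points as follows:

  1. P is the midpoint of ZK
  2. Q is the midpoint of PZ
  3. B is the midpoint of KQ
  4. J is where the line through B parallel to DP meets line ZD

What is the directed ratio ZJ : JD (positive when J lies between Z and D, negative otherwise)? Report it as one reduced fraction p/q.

Assign Z = (0, 0), K = (1, 0), D = (0, 1), F = (3, -1) — the answer is frame-independent, so this choice is without loss of generality.
1. P is the midpoint of ZK ⇒ P = (1/2, 0)
2. Q is the midpoint of PZ ⇒ Q = (1/4, 0)
3. B is the midpoint of KQ ⇒ B = (5/8, 0)
4. J is where the line through B parallel to DP meets line ZD ⇒ J = (0, 5/4)
J = Z + t·(D−Z) with t = 5/4, so ZJ:JD = t:(1−t) = 5/4:-1/4

ZJ:JD = -5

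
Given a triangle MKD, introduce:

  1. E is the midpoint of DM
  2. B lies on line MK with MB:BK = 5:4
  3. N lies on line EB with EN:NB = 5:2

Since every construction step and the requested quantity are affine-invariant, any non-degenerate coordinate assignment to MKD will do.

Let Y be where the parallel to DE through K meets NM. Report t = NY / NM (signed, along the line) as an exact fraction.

Work in coordinates with M = (0, 0), K = (1, 0), D = (0, 1).
1. E is the midpoint of DM ⇒ E = (0, 1/2)
2. B lies on line MK with MB:BK = 5:4 ⇒ B = (5/9, 0)
3. N lies on line EB with EN:NB = 5:2 ⇒ N = (25/63, 1/7)
through K parallel to DE: direction (0, -1/2); meets NM at Y = (1, 9/25)
Y = N + t·(M−N) with t = -38/25

t = -38/25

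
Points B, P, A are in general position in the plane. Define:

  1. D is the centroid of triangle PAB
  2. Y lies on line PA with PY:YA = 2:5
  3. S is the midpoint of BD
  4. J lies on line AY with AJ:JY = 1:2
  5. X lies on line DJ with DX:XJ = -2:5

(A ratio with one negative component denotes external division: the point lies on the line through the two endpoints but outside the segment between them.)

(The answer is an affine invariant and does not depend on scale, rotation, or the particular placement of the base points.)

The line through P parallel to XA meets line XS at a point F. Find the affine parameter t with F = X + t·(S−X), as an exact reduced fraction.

t = -42/13

Assign B = (0, 0), P = (1, 0), A = (0, 1) — the answer is frame-independent, so this choice is without loss of generality.
1. D is the centroid of triangle PAB ⇒ D = (1/3, 1/3)
2. Y lies on line PA with PY:YA = 2:5 ⇒ Y = (5/7, 2/7)
3. S is the midpoint of BD ⇒ S = (1/6, 1/6)
4. J lies on line AY with AJ:JY = 1:2 ⇒ J = (5/21, 16/21)
5. X lies on line DJ with DX:XJ = -2:5 ⇒ X = (25/63, 1/21)
through P parallel to XA: direction (-25/63, 20/21); meets XS at F = (934/819, -92/273)
F = X + t·(S−X) with t = -42/13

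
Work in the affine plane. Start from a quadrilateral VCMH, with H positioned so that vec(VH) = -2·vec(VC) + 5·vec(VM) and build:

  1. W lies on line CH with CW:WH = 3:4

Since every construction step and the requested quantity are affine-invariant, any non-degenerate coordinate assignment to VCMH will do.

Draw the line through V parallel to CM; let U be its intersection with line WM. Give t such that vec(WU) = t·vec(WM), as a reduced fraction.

t = 13/6

Choose coordinates V = (0, 0), C = (1, 0), M = (0, 1), H = (-2, 5).
1. W lies on line CH with CW:WH = 3:4 ⇒ W = (-2/7, 15/7)
through V parallel to CM: direction (-1, 1); meets WM at U = (1/3, -1/3)
U = W + t·(M−W) with t = 13/6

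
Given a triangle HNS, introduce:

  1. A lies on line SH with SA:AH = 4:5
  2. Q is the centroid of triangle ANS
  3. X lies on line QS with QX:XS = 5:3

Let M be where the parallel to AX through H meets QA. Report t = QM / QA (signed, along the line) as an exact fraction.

t = 1/4

Choose coordinates H = (0, 0), N = (1, 0), S = (0, 1).
1. A lies on line SH with SA:AH = 4:5 ⇒ A = (0, 5/9)
2. Q is the centroid of triangle ANS ⇒ Q = (1/3, 14/27)
3. X lies on line QS with QX:XS = 5:3 ⇒ X = (1/8, 59/72)
through H parallel to AX: direction (1/8, 19/72); meets QA at M = (1/4, 19/36)
M = Q + t·(A−Q) with t = 1/4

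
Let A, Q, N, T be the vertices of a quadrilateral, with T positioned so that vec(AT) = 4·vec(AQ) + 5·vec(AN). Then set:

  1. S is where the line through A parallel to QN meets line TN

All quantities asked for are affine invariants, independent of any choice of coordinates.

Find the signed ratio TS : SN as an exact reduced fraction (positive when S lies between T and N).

TS:SN = -9

Choose coordinates A = (0, 0), Q = (1, 0), N = (0, 1), T = (4, 5).
1. S is where the line through A parallel to QN meets line TN ⇒ S = (-1/2, 1/2)
S = T + t·(N−T) with t = 9/8, so TS:SN = t:(1−t) = 9/8:-1/8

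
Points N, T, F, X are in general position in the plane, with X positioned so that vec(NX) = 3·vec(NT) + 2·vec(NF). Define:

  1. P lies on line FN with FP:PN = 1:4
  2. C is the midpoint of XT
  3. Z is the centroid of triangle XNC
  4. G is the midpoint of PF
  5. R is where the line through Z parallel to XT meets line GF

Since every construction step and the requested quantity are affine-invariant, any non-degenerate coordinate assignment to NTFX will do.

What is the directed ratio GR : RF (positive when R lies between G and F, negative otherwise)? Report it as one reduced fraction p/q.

Assign N = (0, 0), T = (1, 0), F = (0, 1), X = (3, 2) — the answer is frame-independent, so this choice is without loss of generality.
1. P lies on line FN with FP:PN = 1:4 ⇒ P = (0, 4/5)
2. C is the midpoint of XT ⇒ C = (2, 1)
3. Z is the centroid of triangle XNC ⇒ Z = (5/3, 1)
4. G is the midpoint of PF ⇒ G = (0, 9/10)
5. R is where the line through Z parallel to XT meets line GF ⇒ R = (0, -2/3)
R = G + t·(F−G) with t = -47/3, so GR:RF = t:(1−t) = -47/3:50/3

GR:RF = -47/50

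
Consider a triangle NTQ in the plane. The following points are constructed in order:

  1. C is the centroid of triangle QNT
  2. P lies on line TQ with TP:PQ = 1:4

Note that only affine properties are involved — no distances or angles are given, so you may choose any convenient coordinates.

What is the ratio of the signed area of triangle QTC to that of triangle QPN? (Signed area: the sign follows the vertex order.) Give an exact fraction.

[QTC]:[QPN] = 5/12

Assign N = (0, 0), T = (1, 0), Q = (0, 1) — the answer is frame-independent, so this choice is without loss of generality.
1. C is the centroid of triangle QNT ⇒ C = (1/3, 1/3)
2. P lies on line TQ with TP:PQ = 1:4 ⇒ P = (4/5, 1/5)
2·[QTC] = -1/3, 2·[QPN] = -4/5
[QTC]:[QPN] = -1/3:-4/5 = 5/12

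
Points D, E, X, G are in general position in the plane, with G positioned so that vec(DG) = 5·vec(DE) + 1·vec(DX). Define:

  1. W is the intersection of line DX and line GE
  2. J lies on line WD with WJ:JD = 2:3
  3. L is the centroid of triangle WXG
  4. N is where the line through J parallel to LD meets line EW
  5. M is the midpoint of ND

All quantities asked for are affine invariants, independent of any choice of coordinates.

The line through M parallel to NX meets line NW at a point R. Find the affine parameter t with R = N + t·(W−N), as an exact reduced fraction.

t = 2/5

Work in coordinates with D = (0, 0), E = (1, 0), X = (0, 1), G = (5, 1).
1. W is the intersection of line DX and line GE ⇒ W = (0, -1/4)
2. J lies on line WD with WJ:JD = 2:3 ⇒ J = (0, -3/20)
3. L is the centroid of triangle WXG ⇒ L = (5/3, 7/12)
4. N is where the line through J parallel to LD meets line EW ⇒ N = (-1, -1/2)
5. M is the midpoint of ND ⇒ M = (-1/2, -1/4)
through M parallel to NX: direction (1, 3/2); meets NW at R = (-3/5, -2/5)
R = N + t·(W−N) with t = 2/5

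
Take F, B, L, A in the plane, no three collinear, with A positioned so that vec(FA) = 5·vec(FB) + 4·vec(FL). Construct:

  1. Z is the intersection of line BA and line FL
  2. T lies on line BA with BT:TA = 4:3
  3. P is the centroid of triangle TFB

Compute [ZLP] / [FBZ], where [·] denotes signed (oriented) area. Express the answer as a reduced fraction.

[ZLP]:[FBZ] = 20/7

Choose coordinates F = (0, 0), B = (1, 0), L = (0, 1), A = (5, 4).
1. Z is the intersection of line BA and line FL ⇒ Z = (0, -1)
2. T lies on line BA with BT:TA = 4:3 ⇒ T = (23/7, 16/7)
3. P is the centroid of triangle TFB ⇒ P = (10/7, 16/21)
2·[ZLP] = -20/7, 2·[FBZ] = -1
[ZLP]:[FBZ] = -20/7:-1 = 20/7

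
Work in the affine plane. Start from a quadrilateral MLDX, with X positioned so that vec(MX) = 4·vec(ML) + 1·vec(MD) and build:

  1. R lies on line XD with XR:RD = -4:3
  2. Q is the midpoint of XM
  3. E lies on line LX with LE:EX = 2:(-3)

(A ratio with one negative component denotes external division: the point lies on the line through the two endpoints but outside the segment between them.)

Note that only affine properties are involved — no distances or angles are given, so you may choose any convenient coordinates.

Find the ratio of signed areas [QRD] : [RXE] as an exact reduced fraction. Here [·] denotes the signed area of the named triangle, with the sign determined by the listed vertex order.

[QRD]:[RXE] = 1/8

Set M = (0, 0), L = (1, 0), D = (0, 1), X = (4, 1); any affine frame gives the same invariant.
1. R lies on line XD with XR:RD = -4:3 ⇒ R = (-12, 1)
2. Q is the midpoint of XM ⇒ Q = (2, 1/2)
3. E lies on line LX with LE:EX = 2:(-3) ⇒ E = (-5, -2)
2·[QRD] = -6, 2·[RXE] = -48
[QRD]:[RXE] = -6:-48 = 1/8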